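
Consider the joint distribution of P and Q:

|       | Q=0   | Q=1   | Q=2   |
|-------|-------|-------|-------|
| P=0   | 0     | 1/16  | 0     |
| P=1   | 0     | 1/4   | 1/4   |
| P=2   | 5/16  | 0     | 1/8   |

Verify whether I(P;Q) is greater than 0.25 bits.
Marginal P(P) (row sums):
  P(P=0) = 0 + 1/16 + 0 = 1/16
  P(P=1) = 0 + 1/4 + 1/4 = 1/2
  P(P=2) = 5/16 + 0 + 1/8 = 7/16
Marginal P(Q) (column sums):
  P(Q=0) = 0 + 0 + 5/16 = 5/16
  P(Q=1) = 1/16 + 1/4 + 0 = 5/16
  P(Q=2) = 0 + 1/4 + 1/8 = 3/8

H(P) = -[(1/16)·log₂(1/16) + (1/2)·log₂(1/2) + (7/16)·log₂(7/16)]
  = 0.2500 + 0.5000 + 0.5218
  = 1.2718 bits
H(Q) = -[(5/16)·log₂(5/16) + (5/16)·log₂(5/16) + (3/8)·log₂(3/8)]
  = 0.5244 + 0.5244 + 0.5306
  = 1.5794 bits
H(P,Q) = -[(1/16)·log₂(1/16) + (1/4)·log₂(1/4) + (1/4)·log₂(1/4) + (5/16)·log₂(5/16) + (1/8)·log₂(1/8)]
  = 0.2500 + 0.5000 + 0.5000 + 0.5244 + 0.3750
  = 2.1494 bits

I(P;Q) = H(P) + H(Q) - H(P,Q)
  = 1.2718 + 1.5794 - 2.1494
  = 0.7018 bits

Yes. I(P;Q) = 0.7018 bits, which is > 0.25 bits.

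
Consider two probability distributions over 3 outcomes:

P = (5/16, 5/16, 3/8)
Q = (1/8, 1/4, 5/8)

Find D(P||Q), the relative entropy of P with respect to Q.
D(P||Q) = Σ P(i) log₂(P(i)/Q(i))
  i=0: (5/16) × log₂((5/16)/(1/8)) = (5/16) × log₂(5/2) = 0.4131
  i=1: (5/16) × log₂((5/16)/(1/4)) = (5/16) × log₂(5/4) = 0.1006
  i=2: (3/8) × log₂((3/8)/(5/8)) = (3/8) × log₂(3/5) = -0.2764
D(P||Q) = 0.4131 + 0.1006 - 0.2764
  = 0.2373 bits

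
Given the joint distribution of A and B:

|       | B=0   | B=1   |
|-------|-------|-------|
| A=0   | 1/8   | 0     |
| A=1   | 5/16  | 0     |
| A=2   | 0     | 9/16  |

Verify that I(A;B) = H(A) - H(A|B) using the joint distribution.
Left side, from I(A;B) = H(A) + H(B) - H(A,B):
Marginal P(A) (row sums):
  P(A=0) = 1/8 + 0 = 1/8
  P(A=1) = 5/16 + 0 = 5/16
  P(A=2) = 0 + 9/16 = 9/16
Marginal P(B) (column sums):
  P(B=0) = 1/8 + 5/16 + 0 = 7/16
  P(B=1) = 0 + 0 + 9/16 = 9/16

H(A) = -[(1/8)·log₂(1/8) + (5/16)·log₂(5/16) + (9/16)·log₂(9/16)]
  = 0.3750 + 0.5244 + 0.4669
  = 1.3663 bits
H(B) = -[(7/16)·log₂(7/16) + (9/16)·log₂(9/16)]
  = 0.5218 + 0.4669
  = 0.9887 bits
H(A,B) = -[(1/8)·log₂(1/8) + (5/16)·log₂(5/16) + (9/16)·log₂(9/16)]
  = 0.3750 + 0.5244 + 0.4669
  = 1.3663 bits

I(A;B) = H(A) + H(B) - H(A,B)
  = 1.3663 + 0.9887 - 1.3663
  = 0.9887 bits

Right side, with H(A|B) computed directly from the conditional probabilities:
H(A|B) = -Σ P(A,B)·log₂ P(A|B), where P(A|B) = P(A,B) / P(B)
  (cells with P(A,B) = 0 contribute 0)
  (A=0,B=0): P(A|B) = (1/8)/(7/16) = 2/7;  -(1/8)·log₂(2/7) = 0.2259
  (A=1,B=0): P(A|B) = (5/16)/(7/16) = 5/7;  -(5/16)·log₂(5/7) = 0.1517
  (A=2,B=1): P(A|B) = (9/16)/(9/16) = 1;  -(9/16)·log₂(1) = 0.0000
H(A|B) = 0.2259 + 0.1517 + 0.0000
  = 0.3776 bits
H(A) - H(A|B) = 1.3663 - 0.3776 = 0.9887 bits

Both sides equal 0.9887 bits, so I(A;B) = H(A) - H(A|B) ✓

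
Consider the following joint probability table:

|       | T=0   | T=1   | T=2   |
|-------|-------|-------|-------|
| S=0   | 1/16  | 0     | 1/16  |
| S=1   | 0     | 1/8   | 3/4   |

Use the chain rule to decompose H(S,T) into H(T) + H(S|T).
By the chain rule: H(S,T) = H(T) + H(S|T)

Marginal P(T) (column sums):
  P(T=0) = 1/16 + 0 = 1/16
  P(T=1) = 0 + 1/8 = 1/8
  P(T=2) = 1/16 + 3/4 = 13/16
H(T) = -[(1/16)·log₂(1/16) + (1/8)·log₂(1/8) + (13/16)·log₂(13/16)]
  = 0.2500 + 0.3750 + 0.2434
  = 0.8684 bits
H(S|T) = -Σ P(S,T)·log₂ P(S|T), where P(S|T) = P(S,T) / P(T)
  (cells with P(S,T) = 0 contribute 0)
  (S=0,T=0): P(S|T) = (1/16)/(1/16) = 1;  -(1/16)·log₂(1) = 0.0000
  (S=0,T=2): P(S|T) = (1/16)/(13/16) = 1/13;  -(1/16)·log₂(1/13) = 0.2313
  (S=1,T=1): P(S|T) = (1/8)/(1/8) = 1;  -(1/8)·log₂(1) = 0.0000
  (S=1,T=2): P(S|T) = (3/4)/(13/16) = 12/13;  -(3/4)·log₂(12/13) = 0.0866
H(S|T) = 0.0000 + 0.2313 + 0.0000 + 0.0866
  = 0.3179 bits

H(S,T) = H(T) + H(S|T) = 0.8684 + 0.3179 = 1.1863 bits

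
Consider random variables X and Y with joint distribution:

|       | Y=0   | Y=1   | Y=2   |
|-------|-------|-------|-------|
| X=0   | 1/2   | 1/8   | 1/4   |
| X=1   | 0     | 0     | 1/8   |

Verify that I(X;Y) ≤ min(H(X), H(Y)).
Marginal P(X) (row sums):
  P(X=0) = 1/2 + 1/8 + 1/4 = 7/8
  P(X=1) = 0 + 0 + 1/8 = 1/8
Marginal P(Y) (column sums):
  P(Y=0) = 1/2 + 0 = 1/2
  P(Y=1) = 1/8 + 0 = 1/8
  P(Y=2) = 1/4 + 1/8 = 3/8

H(X) = -[(7/8)·log₂(7/8) + (1/8)·log₂(1/8)]
  = 0.1686 + 0.3750
  = 0.5436 bits
H(Y) = -[(1/2)·log₂(1/2) + (1/8)·log₂(1/8) + (3/8)·log₂(3/8)]
  = 0.5000 + 0.3750 + 0.5306
  = 1.4056 bits
H(X,Y) = -[(1/2)·log₂(1/2) + (1/8)·log₂(1/8) + (1/4)·log₂(1/4) + (1/8)·log₂(1/8)]
  = 0.5000 + 0.3750 + 0.5000 + 0.3750
  = 1.7500 bits

I(X;Y) = H(X) + H(Y) - H(X,Y)
  = 0.5436 + 1.4056 - 1.7500
  = 0.1992 bits

min(H(X), H(Y)) = min(0.5436, 1.4056) = 0.5436 bits
Since 0.1992 ≤ 0.5436, the bound is satisfied ✓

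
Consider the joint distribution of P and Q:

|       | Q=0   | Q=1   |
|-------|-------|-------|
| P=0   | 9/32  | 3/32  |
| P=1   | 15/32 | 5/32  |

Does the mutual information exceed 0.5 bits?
Marginal P(P) (row sums):
  P(P=0) = 9/32 + 3/32 = 3/8
  P(P=1) = 15/32 + 5/32 = 5/8
Marginal P(Q) (column sums):
  P(Q=0) = 9/32 + 15/32 = 3/4
  P(Q=1) = 3/32 + 5/32 = 1/4

H(P) = -[(3/8)·log₂(3/8) + (5/8)·log₂(5/8)]
  = 0.5306 + 0.4238
  = 0.9544 bits
H(Q) = -[(3/4)·log₂(3/4) + (1/4)·log₂(1/4)]
  = 0.3113 + 0.5000
  = 0.8113 bits
H(P,Q) = -[(9/32)·log₂(9/32) + (3/32)·log₂(3/32) + (15/32)·log₂(15/32) + (5/32)·log₂(5/32)]
  = 0.5147 + 0.3202 + 0.5124 + 0.4184
  = 1.7657 bits

I(P;Q) = H(P) + H(Q) - H(P,Q)
  = 0.9544 + 0.8113 - 1.7657
  = 0.0000 bits

No. I(P;Q) = 0.0000 bits, which is ≤ 0.5 bits.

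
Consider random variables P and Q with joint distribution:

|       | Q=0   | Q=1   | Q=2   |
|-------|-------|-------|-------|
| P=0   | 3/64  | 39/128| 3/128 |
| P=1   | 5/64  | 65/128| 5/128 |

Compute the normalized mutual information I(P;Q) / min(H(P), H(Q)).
Marginal P(P) (row sums):
  P(P=0) = 3/64 + 39/128 + 3/128 = 3/8
  P(P=1) = 5/64 + 65/128 + 5/128 = 5/8
Marginal P(Q) (column sums):
  P(Q=0) = 3/64 + 5/64 = 1/8
  P(Q=1) = 39/128 + 65/128 = 13/16
  P(Q=2) = 3/128 + 5/128 = 1/16

H(P) = -[(3/8)·log₂(3/8) + (5/8)·log₂(5/8)]
  = 0.5306 + 0.4238
  = 0.9544 bits
H(Q) = -[(1/8)·log₂(1/8) + (13/16)·log₂(13/16) + (1/16)·log₂(1/16)]
  = 0.3750 + 0.2434 + 0.2500
  = 0.8684 bits
H(P,Q) = -[(3/64)·log₂(3/64) + (39/128)·log₂(39/128) + (3/128)·log₂(3/128) + (5/64)·log₂(5/64) + (65/128)·log₂(65/128) + (5/128)·log₂(5/128)]
  = 0.2070 + 0.5224 + 0.1269 + 0.2873 + 0.4965 + 0.1827
  = 1.8228 bits

I(P;Q) = H(P) + H(Q) - H(P,Q)
  = 0.9544 + 0.8684 - 1.8228
  = 0.0000 bits

min(H(P), H(Q)) = min(0.9544, 0.8684) = 0.8684 bits
Normalized MI = 0.0000 / 0.8684 = 0.0000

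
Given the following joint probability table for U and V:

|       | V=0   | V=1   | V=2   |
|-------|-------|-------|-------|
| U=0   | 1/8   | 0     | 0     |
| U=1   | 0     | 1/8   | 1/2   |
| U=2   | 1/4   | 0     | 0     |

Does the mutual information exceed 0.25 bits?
Marginal P(U) (row sums):
  P(U=0) = 1/8 + 0 + 0 = 1/8
  P(U=1) = 0 + 1/8 + 1/2 = 5/8
  P(U=2) = 1/4 + 0 + 0 = 1/4
Marginal P(V) (column sums):
  P(V=0) = 1/8 + 0 + 1/4 = 3/8
  P(V=1) = 0 + 1/8 + 0 = 1/8
  P(V=2) = 0 + 1/2 + 0 = 1/2

H(U) = -[(1/8)·log₂(1/8) + (5/8)·log₂(5/8) + (1/4)·log₂(1/4)]
  = 0.3750 + 0.4238 + 0.5000
  = 1.2988 bits
H(V) = -[(3/8)·log₂(3/8) + (1/8)·log₂(1/8) + (1/2)·log₂(1/2)]
  = 0.5306 + 0.3750 + 0.5000
  = 1.4056 bits
H(U,V) = -[(1/8)·log₂(1/8) + (1/8)·log₂(1/8) + (1/2)·log₂(1/2) + (1/4)·log₂(1/4)]
  = 0.3750 + 0.3750 + 0.5000 + 0.5000
  = 1.7500 bits

I(U;V) = H(U) + H(V) - H(U,V)
  = 1.2988 + 1.4056 - 1.7500
  = 0.9544 bits

Yes. I(U;V) = 0.9544 bits, which is > 0.25 bits.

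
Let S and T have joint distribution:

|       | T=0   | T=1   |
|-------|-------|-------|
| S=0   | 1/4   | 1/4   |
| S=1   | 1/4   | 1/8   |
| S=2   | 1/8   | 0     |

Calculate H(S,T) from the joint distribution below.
H(S,T) = -Σ P(S,T) log₂ P(S,T), summed over the non-zero cells:
H(S,T) = -[(1/4)·log₂(1/4) + (1/4)·log₂(1/4) + (1/4)·log₂(1/4) + (1/8)·log₂(1/8) + (1/8)·log₂(1/8)]
  = 0.5000 + 0.5000 + 0.5000 + 0.3750 + 0.3750
  = 2.2500 bits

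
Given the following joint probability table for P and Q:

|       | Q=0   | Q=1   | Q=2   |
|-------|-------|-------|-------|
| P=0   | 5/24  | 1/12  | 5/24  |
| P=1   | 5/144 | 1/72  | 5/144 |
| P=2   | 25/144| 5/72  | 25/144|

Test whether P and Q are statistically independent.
Marginal P(P) (row sums):
  P(P=0) = 5/24 + 1/12 + 5/24 = 1/2
  P(P=1) = 5/144 + 1/72 + 5/144 = 1/12
  P(P=2) = 25/144 + 5/72 + 25/144 = 5/12
Marginal P(Q) (column sums):
  P(Q=0) = 5/24 + 5/144 + 25/144 = 5/12
  P(Q=1) = 1/12 + 1/72 + 5/72 = 1/6
  P(Q=2) = 5/24 + 5/144 + 25/144 = 5/12

P and Q are independent iff P(P=i,Q=j) = P(P=i)·P(Q=j) for every cell.
  P(P=0)·P(Q=0) = 1/2 × 5/12 = 5/24 = P(P=0,Q=0) ✓
  P(P=0)·P(Q=1) = 1/2 × 1/6 = 1/12 = P(P=0,Q=1) ✓
  P(P=0)·P(Q=2) = 1/2 × 5/12 = 5/24 = P(P=0,Q=2) ✓
  P(P=1)·P(Q=0) = 1/12 × 5/12 = 5/144 = P(P=1,Q=0) ✓
  P(P=1)·P(Q=1) = 1/12 × 1/6 = 1/72 = P(P=1,Q=1) ✓
  P(P=1)·P(Q=2) = 1/12 × 5/12 = 5/144 = P(P=1,Q=2) ✓
  P(P=2)·P(Q=0) = 5/12 × 5/12 = 25/144 = P(P=2,Q=0) ✓
  P(P=2)·P(Q=1) = 5/12 × 1/6 = 5/72 = P(P=2,Q=1) ✓
  P(P=2)·P(Q=2) = 5/12 × 5/12 = 25/144 = P(P=2,Q=2) ✓

Yes, P and Q are independent: every cell factors, so I(P;Q) = 0 bits.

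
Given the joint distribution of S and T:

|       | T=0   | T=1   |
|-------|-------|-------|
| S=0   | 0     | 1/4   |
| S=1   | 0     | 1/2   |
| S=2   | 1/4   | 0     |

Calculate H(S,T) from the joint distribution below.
H(S,T) = -Σ P(S,T) log₂ P(S,T), summed over the non-zero cells:
H(S,T) = -[(1/4)·log₂(1/4) + (1/2)·log₂(1/2) + (1/4)·log₂(1/4)]
  = 0.5000 + 0.5000 + 0.5000
  = 1.5000 bits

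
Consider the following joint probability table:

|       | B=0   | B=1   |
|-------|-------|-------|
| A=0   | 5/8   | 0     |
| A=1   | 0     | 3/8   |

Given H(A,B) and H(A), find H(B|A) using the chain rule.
From the chain rule: H(A,B) = H(A) + H(B|A)
Therefore: H(B|A) = H(A,B) - H(A)

H(A,B) = -[(5/8)·log₂(5/8) + (3/8)·log₂(3/8)]
  = 0.4238 + 0.5306
  = 0.9544 bits
Marginal P(A) (row sums):
  P(A=0) = 5/8 + 0 = 5/8
  P(A=1) = 0 + 3/8 = 3/8
H(A) = -[(5/8)·log₂(5/8) + (3/8)·log₂(3/8)]
  = 0.4238 + 0.5306
  = 0.9544 bits

H(B|A) = 0.9544 - 0.9544 = 0.0000 bits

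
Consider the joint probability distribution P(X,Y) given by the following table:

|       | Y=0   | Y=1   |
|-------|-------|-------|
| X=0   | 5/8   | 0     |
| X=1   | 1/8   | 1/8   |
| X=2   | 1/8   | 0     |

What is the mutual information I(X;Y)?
Marginal P(X) (row sums):
  P(X=0) = 5/8 + 0 = 5/8
  P(X=1) = 1/8 + 1/8 = 1/4
  P(X=2) = 1/8 + 0 = 1/8
Marginal P(Y) (column sums):
  P(Y=0) = 5/8 + 1/8 + 1/8 = 7/8
  P(Y=1) = 0 + 1/8 + 0 = 1/8

H(X) = -[(5/8)·log₂(5/8) + (1/4)·log₂(1/4) + (1/8)·log₂(1/8)]
  = 0.4238 + 0.5000 + 0.3750
  = 1.2988 bits
H(Y) = -[(7/8)·log₂(7/8) + (1/8)·log₂(1/8)]
  = 0.1686 + 0.3750
  = 0.5436 bits
H(X,Y) = -[(5/8)·log₂(5/8) + (1/8)·log₂(1/8) + (1/8)·log₂(1/8) + (1/8)·log₂(1/8)]
  = 0.4238 + 0.3750 + 0.3750 + 0.3750
  = 1.5488 bits

I(X;Y) = H(X) + H(Y) - H(X,Y)
  = 1.2988 + 0.5436 - 1.5488
  = 0.2936 bits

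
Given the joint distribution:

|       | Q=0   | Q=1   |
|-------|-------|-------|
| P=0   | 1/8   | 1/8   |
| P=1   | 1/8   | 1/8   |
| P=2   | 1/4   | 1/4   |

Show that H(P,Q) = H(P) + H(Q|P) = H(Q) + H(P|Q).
Marginal P(P) (row sums):
  P(P=0) = 1/8 + 1/8 = 1/4
  P(P=1) = 1/8 + 1/8 = 1/4
  P(P=2) = 1/4 + 1/4 = 1/2
Marginal P(Q) (column sums):
  P(Q=0) = 1/8 + 1/8 + 1/4 = 1/2
  P(Q=1) = 1/8 + 1/8 + 1/4 = 1/2

Decomposition 1: H(P) + H(Q|P)
H(P) = -[(1/4)·log₂(1/4) + (1/4)·log₂(1/4) + (1/2)·log₂(1/2)]
  = 0.5000 + 0.5000 + 0.5000
  = 1.5000 bits
H(Q|P) = -Σ P(P,Q)·log₂ P(Q|P), where P(Q|P) = P(P,Q) / P(P)
  (P=0,Q=0): P(Q|P) = (1/8)/(1/4) = 1/2;  -(1/8)·log₂(1/2) = 0.1250
  (P=0,Q=1): P(Q|P) = (1/8)/(1/4) = 1/2;  -(1/8)·log₂(1/2) = 0.1250
  (P=1,Q=0): P(Q|P) = (1/8)/(1/4) = 1/2;  -(1/8)·log₂(1/2) = 0.1250
  (P=1,Q=1): P(Q|P) = (1/8)/(1/4) = 1/2;  -(1/8)·log₂(1/2) = 0.1250
  (P=2,Q=0): P(Q|P) = (1/4)/(1/2) = 1/2;  -(1/4)·log₂(1/2) = 0.2500
  (P=2,Q=1): P(Q|P) = (1/4)/(1/2) = 1/2;  -(1/4)·log₂(1/2) = 0.2500
H(Q|P) = 0.1250 + 0.1250 + 0.1250 + 0.1250 + 0.2500 + 0.2500
  = 1.0000 bits
H(P) + H(Q|P) = 1.5000 + 1.0000 = 2.5000 bits

Decomposition 2: H(Q) + H(P|Q)
H(Q) = -[(1/2)·log₂(1/2) + (1/2)·log₂(1/2)]
  = 0.5000 + 0.5000
  = 1.0000 bits
H(P|Q) = -Σ P(P,Q)·log₂ P(P|Q), where P(P|Q) = P(P,Q) / P(Q)
  (P=0,Q=0): P(P|Q) = (1/8)/(1/2) = 1/4;  -(1/8)·log₂(1/4) = 0.2500
  (P=0,Q=1): P(P|Q) = (1/8)/(1/2) = 1/4;  -(1/8)·log₂(1/4) = 0.2500
  (P=1,Q=0): P(P|Q) = (1/8)/(1/2) = 1/4;  -(1/8)·log₂(1/4) = 0.2500
  (P=1,Q=1): P(P|Q) = (1/8)/(1/2) = 1/4;  -(1/8)·log₂(1/4) = 0.2500
  (P=2,Q=0): P(P|Q) = (1/4)/(1/2) = 1/2;  -(1/4)·log₂(1/2) = 0.2500
  (P=2,Q=1): P(P|Q) = (1/4)/(1/2) = 1/2;  -(1/4)·log₂(1/2) = 0.2500
H(P|Q) = 0.2500 + 0.2500 + 0.2500 + 0.2500 + 0.2500 + 0.2500
  = 1.5000 bits
H(Q) + H(P|Q) = 1.0000 + 1.5000 = 2.5000 bits

Direct computation of the joint entropy:
H(P,Q) = -[(1/8)·log₂(1/8) + (1/8)·log₂(1/8) + (1/8)·log₂(1/8) + (1/8)·log₂(1/8) + (1/4)·log₂(1/4) + (1/4)·log₂(1/4)]
  = 0.3750 + 0.3750 + 0.3750 + 0.3750 + 0.5000 + 0.5000
  = 2.5000 bits

All three agree: H(P,Q) = 2.5000 bits ✓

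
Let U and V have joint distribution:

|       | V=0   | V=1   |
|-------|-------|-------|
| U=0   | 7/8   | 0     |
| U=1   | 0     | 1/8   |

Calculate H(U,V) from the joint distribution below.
H(U,V) = -Σ P(U,V) log₂ P(U,V), summed over the non-zero cells:
H(U,V) = -[(7/8)·log₂(7/8) + (1/8)·log₂(1/8)]
  = 0.1686 + 0.3750
  = 0.5436 bits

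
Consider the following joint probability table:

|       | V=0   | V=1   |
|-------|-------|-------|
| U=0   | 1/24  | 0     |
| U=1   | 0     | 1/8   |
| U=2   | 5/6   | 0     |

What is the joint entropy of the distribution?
H(U,V) = -Σ P(U,V) log₂ P(U,V), summed over the non-zero cells:
H(U,V) = -[(1/24)·log₂(1/24) + (1/8)·log₂(1/8) + (5/6)·log₂(5/6)]
  = 0.1910 + 0.3750 + 0.2192
  = 0.7852 bits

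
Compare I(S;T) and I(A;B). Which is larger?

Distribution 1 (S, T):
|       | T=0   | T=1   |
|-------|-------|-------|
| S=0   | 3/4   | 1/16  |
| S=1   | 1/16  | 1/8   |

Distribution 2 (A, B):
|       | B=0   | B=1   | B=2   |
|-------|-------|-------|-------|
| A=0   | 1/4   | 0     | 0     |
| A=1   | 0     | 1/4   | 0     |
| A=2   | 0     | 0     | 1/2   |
Distribution 1 (S, T):
Marginal P(S) (row sums):
  P(S=0) = 3/4 + 1/16 = 13/16
  P(S=1) = 1/16 + 1/8 = 3/16
Marginal P(T) (column sums):
  P(T=0) = 3/4 + 1/16 = 13/16
  P(T=1) = 1/16 + 1/8 = 3/16

H(S) = -[(13/16)·log₂(13/16) + (3/16)·log₂(3/16)]
  = 0.2434 + 0.4528
  = 0.6962 bits
H(T) = -[(13/16)·log₂(13/16) + (3/16)·log₂(3/16)]
  = 0.2434 + 0.4528
  = 0.6962 bits
H(S,T) = -[(3/4)·log₂(3/4) + (1/16)·log₂(1/16) + (1/16)·log₂(1/16) + (1/8)·log₂(1/8)]
  = 0.3113 + 0.2500 + 0.2500 + 0.3750
  = 1.1863 bits

I(S;T) = H(S) + H(T) - H(S,T)
  = 0.6962 + 0.6962 - 1.1863
  = 0.2061 bits

Distribution 2 (A, B):
Marginal P(A) (row sums):
  P(A=0) = 1/4 + 0 + 0 = 1/4
  P(A=1) = 0 + 1/4 + 0 = 1/4
  P(A=2) = 0 + 0 + 1/2 = 1/2
Marginal P(B) (column sums):
  P(B=0) = 1/4 + 0 + 0 = 1/4
  P(B=1) = 0 + 1/4 + 0 = 1/4
  P(B=2) = 0 + 0 + 1/2 = 1/2

H(A) = -[(1/4)·log₂(1/4) + (1/4)·log₂(1/4) + (1/2)·log₂(1/2)]
  = 0.5000 + 0.5000 + 0.5000
  = 1.5000 bits
H(B) = -[(1/4)·log₂(1/4) + (1/4)·log₂(1/4) + (1/2)·log₂(1/2)]
  = 0.5000 + 0.5000 + 0.5000
  = 1.5000 bits
H(A,B) = -[(1/4)·log₂(1/4) + (1/4)·log₂(1/4) + (1/2)·log₂(1/2)]
  = 0.5000 + 0.5000 + 0.5000
  = 1.5000 bits

I(A;B) = H(A) + H(B) - H(A,B)
  = 1.5000 + 1.5000 - 1.5000
  = 1.5000 bits

I(A;B) = 1.5000 bits > I(S;T) = 0.2061 bits, so (A, B) has the higher mutual information (stronger dependence).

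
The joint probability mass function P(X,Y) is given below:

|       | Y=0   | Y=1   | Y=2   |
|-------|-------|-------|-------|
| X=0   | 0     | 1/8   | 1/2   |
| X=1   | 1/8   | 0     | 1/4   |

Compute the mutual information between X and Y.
Marginal P(X) (row sums):
  P(X=0) = 0 + 1/8 + 1/2 = 5/8
  P(X=1) = 1/8 + 0 + 1/4 = 3/8
Marginal P(Y) (column sums):
  P(Y=0) = 0 + 1/8 = 1/8
  P(Y=1) = 1/8 + 0 = 1/8
  P(Y=2) = 1/2 + 1/4 = 3/4

H(X) = -[(5/8)·log₂(5/8) + (3/8)·log₂(3/8)]
  = 0.4238 + 0.5306
  = 0.9544 bits
H(Y) = -[(1/8)·log₂(1/8) + (1/8)·log₂(1/8) + (3/4)·log₂(3/4)]
  = 0.3750 + 0.3750 + 0.3113
  = 1.0613 bits
H(X,Y) = -[(1/8)·log₂(1/8) + (1/2)·log₂(1/2) + (1/8)·log₂(1/8) + (1/4)·log₂(1/4)]
  = 0.3750 + 0.5000 + 0.3750 + 0.5000
  = 1.7500 bits

I(X;Y) = H(X) + H(Y) - H(X,Y)
  = 0.9544 + 1.0613 - 1.7500
  = 0.2657 bits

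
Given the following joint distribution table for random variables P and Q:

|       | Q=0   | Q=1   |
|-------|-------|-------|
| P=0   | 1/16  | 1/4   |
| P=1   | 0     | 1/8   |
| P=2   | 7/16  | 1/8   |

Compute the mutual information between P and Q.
Marginal P(P) (row sums):
  P(P=0) = 1/16 + 1/4 = 5/16
  P(P=1) = 0 + 1/8 = 1/8
  P(P=2) = 7/16 + 1/8 = 9/16
Marginal P(Q) (column sums):
  P(Q=0) = 1/16 + 0 + 7/16 = 1/2
  P(Q=1) = 1/4 + 1/8 + 1/8 = 1/2

H(P) = -[(5/16)·log₂(5/16) + (1/8)·log₂(1/8) + (9/16)·log₂(9/16)]
  = 0.5244 + 0.3750 + 0.4669
  = 1.3663 bits
H(Q) = -[(1/2)·log₂(1/2) + (1/2)·log₂(1/2)]
  = 0.5000 + 0.5000
  = 1.0000 bits
H(P,Q) = -[(1/16)·log₂(1/16) + (1/4)·log₂(1/4) + (1/8)·log₂(1/8) + (7/16)·log₂(7/16) + (1/8)·log₂(1/8)]
  = 0.2500 + 0.5000 + 0.3750 + 0.5218 + 0.3750
  = 2.0218 bits

I(P;Q) = H(P) + H(Q) - H(P,Q)
  = 1.3663 + 1.0000 - 2.0218
  = 0.3445 bits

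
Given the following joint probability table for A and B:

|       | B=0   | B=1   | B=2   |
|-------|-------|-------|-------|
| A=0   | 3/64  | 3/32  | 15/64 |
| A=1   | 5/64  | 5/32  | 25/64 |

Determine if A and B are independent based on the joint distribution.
Marginal P(A) (row sums):
  P(A=0) = 3/64 + 3/32 + 15/64 = 3/8
  P(A=1) = 5/64 + 5/32 + 25/64 = 5/8
Marginal P(B) (column sums):
  P(B=0) = 3/64 + 5/64 = 1/8
  P(B=1) = 3/32 + 5/32 = 1/4
  P(B=2) = 15/64 + 25/64 = 5/8

A and B are independent iff P(A=i,B=j) = P(A=i)·P(B=j) for every cell.
  P(A=0)·P(B=0) = 3/8 × 1/8 = 3/64 = P(A=0,B=0) ✓
  P(A=0)·P(B=1) = 3/8 × 1/4 = 3/32 = P(A=0,B=1) ✓
  P(A=0)·P(B=2) = 3/8 × 5/8 = 15/64 = P(A=0,B=2) ✓
  P(A=1)·P(B=0) = 5/8 × 1/8 = 5/64 = P(A=1,B=0) ✓
  P(A=1)·P(B=1) = 5/8 × 1/4 = 5/32 = P(A=1,B=1) ✓
  P(A=1)·P(B=2) = 5/8 × 5/8 = 25/64 = P(A=1,B=2) ✓

Yes, A and B are independent: every cell factors, so I(A;B) = 0 bits.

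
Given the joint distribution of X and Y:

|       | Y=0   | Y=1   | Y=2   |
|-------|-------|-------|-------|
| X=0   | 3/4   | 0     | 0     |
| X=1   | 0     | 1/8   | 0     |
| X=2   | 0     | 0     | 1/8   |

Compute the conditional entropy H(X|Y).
Marginal P(Y) (column sums):
  P(Y=0) = 3/4 + 0 + 0 = 3/4
  P(Y=1) = 0 + 1/8 + 0 = 1/8
  P(Y=2) = 0 + 0 + 1/8 = 1/8

H(X|Y) = -Σ P(X,Y)·log₂ P(X|Y), where P(X|Y) = P(X,Y) / P(Y)
  (cells with P(X,Y) = 0 contribute 0)
  (X=0,Y=0): P(X|Y) = (3/4)/(3/4) = 1;  -(3/4)·log₂(1) = 0.0000
  (X=1,Y=1): P(X|Y) = (1/8)/(1/8) = 1;  -(1/8)·log₂(1) = 0.0000
  (X=2,Y=2): P(X|Y) = (1/8)/(1/8) = 1;  -(1/8)·log₂(1) = 0.0000
H(X|Y) = 0.0000 + 0.0000 + 0.0000
  = 0.0000 bits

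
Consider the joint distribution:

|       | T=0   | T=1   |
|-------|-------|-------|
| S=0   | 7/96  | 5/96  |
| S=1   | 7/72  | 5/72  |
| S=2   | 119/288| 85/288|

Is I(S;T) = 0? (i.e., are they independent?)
Marginal P(S) (row sums):
  P(S=0) = 7/96 + 5/96 = 1/8
  P(S=1) = 7/72 + 5/72 = 1/6
  P(S=2) = 119/288 + 85/288 = 17/24
Marginal P(T) (column sums):
  P(T=0) = 7/96 + 7/72 + 119/288 = 7/12
  P(T=1) = 5/96 + 5/72 + 85/288 = 5/12

S and T are independent iff P(S=i,T=j) = P(S=i)·P(T=j) for every cell.
  P(S=0)·P(T=0) = 1/8 × 7/12 = 7/96 = P(S=0,T=0) ✓
  P(S=0)·P(T=1) = 1/8 × 5/12 = 5/96 = P(S=0,T=1) ✓
  P(S=1)·P(T=0) = 1/6 × 7/12 = 7/72 = P(S=1,T=0) ✓
  P(S=1)·P(T=1) = 1/6 × 5/12 = 5/72 = P(S=1,T=1) ✓
  P(S=2)·P(T=0) = 17/24 × 7/12 = 119/288 = P(S=2,T=0) ✓
  P(S=2)·P(T=1) = 17/24 × 5/12 = 85/288 = P(S=2,T=1) ✓

Yes, S and T are independent: every cell factors, so I(S;T) = 0 bits.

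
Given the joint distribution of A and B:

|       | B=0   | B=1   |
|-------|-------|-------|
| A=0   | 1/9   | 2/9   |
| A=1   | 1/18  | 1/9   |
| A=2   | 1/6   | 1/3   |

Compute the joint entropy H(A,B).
H(A,B) = -Σ P(A,B) log₂ P(A,B), summed over the non-zero cells:
H(A,B) = -[(1/9)·log₂(1/9) + (2/9)·log₂(2/9) + (1/18)·log₂(1/18) + (1/9)·log₂(1/9) + (1/6)·log₂(1/6) + (1/3)·log₂(1/3)]
  = 0.3522 + 0.4822 + 0.2317 + 0.3522 + 0.4308 + 0.5283
  = 2.3774 bits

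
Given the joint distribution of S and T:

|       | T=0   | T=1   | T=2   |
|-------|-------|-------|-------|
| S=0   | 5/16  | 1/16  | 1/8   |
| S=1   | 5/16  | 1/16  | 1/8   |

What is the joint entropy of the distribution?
H(S,T) = -Σ P(S,T) log₂ P(S,T), summed over the non-zero cells:
H(S,T) = -[(5/16)·log₂(5/16) + (1/16)·log₂(1/16) + (1/8)·log₂(1/8) + (5/16)·log₂(5/16) + (1/16)·log₂(1/16) + (1/8)·log₂(1/8)]
  = 0.5244 + 0.2500 + 0.3750 + 0.5244 + 0.2500 + 0.3750
  = 2.2988 bits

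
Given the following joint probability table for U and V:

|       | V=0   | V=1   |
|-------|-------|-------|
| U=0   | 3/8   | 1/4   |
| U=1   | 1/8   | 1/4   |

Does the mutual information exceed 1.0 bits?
Marginal P(U) (row sums):
  P(U=0) = 3/8 + 1/4 = 5/8
  P(U=1) = 1/8 + 1/4 = 3/8
Marginal P(V) (column sums):
  P(V=0) = 3/8 + 1/8 = 1/2
  P(V=1) = 1/4 + 1/4 = 1/2

H(U) = -[(5/8)·log₂(5/8) + (3/8)·log₂(3/8)]
  = 0.4238 + 0.5306
  = 0.9544 bits
H(V) = -[(1/2)·log₂(1/2) + (1/2)·log₂(1/2)]
  = 0.5000 + 0.5000
  = 1.0000 bits
H(U,V) = -[(3/8)·log₂(3/8) + (1/4)·log₂(1/4) + (1/8)·log₂(1/8) + (1/4)·log₂(1/4)]
  = 0.5306 + 0.5000 + 0.3750 + 0.5000
  = 1.9056 bits

I(U;V) = H(U) + H(V) - H(U,V)
  = 0.9544 + 1.0000 - 1.9056
  = 0.0488 bits

No. I(U;V) = 0.0488 bits, which is ≤ 1.0 bits.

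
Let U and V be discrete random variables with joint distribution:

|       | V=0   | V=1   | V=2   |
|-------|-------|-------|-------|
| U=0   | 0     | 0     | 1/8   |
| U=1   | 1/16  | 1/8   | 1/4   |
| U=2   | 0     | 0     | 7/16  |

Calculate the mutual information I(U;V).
Marginal P(U) (row sums):
  P(U=0) = 0 + 0 + 1/8 = 1/8
  P(U=1) = 1/16 + 1/8 + 1/4 = 7/16
  P(U=2) = 0 + 0 + 7/16 = 7/16
Marginal P(V) (column sums):
  P(V=0) = 0 + 1/16 + 0 = 1/16
  P(V=1) = 0 + 1/8 + 0 = 1/8
  P(V=2) = 1/8 + 1/4 + 7/16 = 13/16

H(U) = -[(1/8)·log₂(1/8) + (7/16)·log₂(7/16) + (7/16)·log₂(7/16)]
  = 0.3750 + 0.5218 + 0.5218
  = 1.4186 bits
H(V) = -[(1/16)·log₂(1/16) + (1/8)·log₂(1/8) + (13/16)·log₂(13/16)]
  = 0.2500 + 0.3750 + 0.2434
  = 0.8684 bits
H(U,V) = -[(1/8)·log₂(1/8) + (1/16)·log₂(1/16) + (1/8)·log₂(1/8) + (1/4)·log₂(1/4) + (7/16)·log₂(7/16)]
  = 0.3750 + 0.2500 + 0.3750 + 0.5000 + 0.5218
  = 2.0218 bits

I(U;V) = H(U) + H(V) - H(U,V)
  = 1.4186 + 0.8684 - 2.0218
  = 0.2652 bits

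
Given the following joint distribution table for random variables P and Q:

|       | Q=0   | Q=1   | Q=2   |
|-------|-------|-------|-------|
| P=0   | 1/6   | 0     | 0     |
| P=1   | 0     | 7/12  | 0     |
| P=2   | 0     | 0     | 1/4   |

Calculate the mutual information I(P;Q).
Marginal P(P) (row sums):
  P(P=0) = 1/6 + 0 + 0 = 1/6
  P(P=1) = 0 + 7/12 + 0 = 7/12
  P(P=2) = 0 + 0 + 1/4 = 1/4
Marginal P(Q) (column sums):
  P(Q=0) = 1/6 + 0 + 0 = 1/6
  P(Q=1) = 0 + 7/12 + 0 = 7/12
  P(Q=2) = 0 + 0 + 1/4 = 1/4

H(P) = -[(1/6)·log₂(1/6) + (7/12)·log₂(7/12) + (1/4)·log₂(1/4)]
  = 0.4308 + 0.4536 + 0.5000
  = 1.3844 bits
H(Q) = -[(1/6)·log₂(1/6) + (7/12)·log₂(7/12) + (1/4)·log₂(1/4)]
  = 0.4308 + 0.4536 + 0.5000
  = 1.3844 bits
H(P,Q) = -[(1/6)·log₂(1/6) + (7/12)·log₂(7/12) + (1/4)·log₂(1/4)]
  = 0.4308 + 0.4536 + 0.5000
  = 1.3844 bits

I(P;Q) = H(P) + H(Q) - H(P,Q)
  = 1.3844 + 1.3844 - 1.3844
  = 1.3844 bits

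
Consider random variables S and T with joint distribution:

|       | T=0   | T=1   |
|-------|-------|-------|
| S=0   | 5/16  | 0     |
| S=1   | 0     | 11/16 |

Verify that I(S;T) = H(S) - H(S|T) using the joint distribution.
Left side, from I(S;T) = H(S) + H(T) - H(S,T):
Marginal P(S) (row sums):
  P(S=0) = 5/16 + 0 = 5/16
  P(S=1) = 0 + 11/16 = 11/16
Marginal P(T) (column sums):
  P(T=0) = 5/16 + 0 = 5/16
  P(T=1) = 0 + 11/16 = 11/16

H(S) = -[(5/16)·log₂(5/16) + (11/16)·log₂(11/16)]
  = 0.5244 + 0.3716
  = 0.8960 bits
H(T) = -[(5/16)·log₂(5/16) + (11/16)·log₂(11/16)]
  = 0.5244 + 0.3716
  = 0.8960 bits
H(S,T) = -[(5/16)·log₂(5/16) + (11/16)·log₂(11/16)]
  = 0.5244 + 0.3716
  = 0.8960 bits

I(S;T) = H(S) + H(T) - H(S,T)
  = 0.8960 + 0.8960 - 0.8960
  = 0.8960 bits

Right side, with H(S|T) computed directly from the conditional probabilities:
H(S|T) = -Σ P(S,T)·log₂ P(S|T), where P(S|T) = P(S,T) / P(T)
  (cells with P(S,T) = 0 contribute 0)
  (S=0,T=0): P(S|T) = (5/16)/(5/16) = 1;  -(5/16)·log₂(1) = 0.0000
  (S=1,T=1): P(S|T) = (11/16)/(11/16) = 1;  -(11/16)·log₂(1) = 0.0000
H(S|T) = 0.0000 + 0.0000
  = 0.0000 bits
H(S) - H(S|T) = 0.8960 - 0.0000 = 0.8960 bits

Both sides equal 0.8960 bits, so I(S;T) = H(S) - H(S|T) ✓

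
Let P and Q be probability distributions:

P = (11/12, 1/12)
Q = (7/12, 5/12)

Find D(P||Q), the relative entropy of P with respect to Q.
D(P||Q) = Σ P(i) log₂(P(i)/Q(i))
  i=0: (11/12) × log₂((11/12)/(7/12)) = (11/12) × log₂(11/7) = 0.5977
  i=1: (1/12) × log₂((1/12)/(5/12)) = (1/12) × log₂(1/5) = -0.1935
D(P||Q) = 0.5977 - 0.1935
  = 0.4042 bits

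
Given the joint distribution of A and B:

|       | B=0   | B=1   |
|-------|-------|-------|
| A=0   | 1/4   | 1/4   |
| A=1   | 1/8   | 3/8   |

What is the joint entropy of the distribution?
H(A,B) = -Σ P(A,B) log₂ P(A,B), summed over the non-zero cells:
H(A,B) = -[(1/4)·log₂(1/4) + (1/4)·log₂(1/4) + (1/8)·log₂(1/8) + (3/8)·log₂(3/8)]
  = 0.5000 + 0.5000 + 0.3750 + 0.5306
  = 1.9056 bits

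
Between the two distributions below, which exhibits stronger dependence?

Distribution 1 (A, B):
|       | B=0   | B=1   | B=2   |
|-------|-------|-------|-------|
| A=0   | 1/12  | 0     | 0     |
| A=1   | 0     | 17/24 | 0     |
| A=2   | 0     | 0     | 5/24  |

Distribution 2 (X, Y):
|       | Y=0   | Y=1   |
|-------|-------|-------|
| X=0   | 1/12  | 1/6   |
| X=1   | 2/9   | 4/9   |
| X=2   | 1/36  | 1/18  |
Distribution 1 (A, B):
Marginal P(A) (row sums):
  P(A=0) = 1/12 + 0 + 0 = 1/12
  P(A=1) = 0 + 17/24 + 0 = 17/24
  P(A=2) = 0 + 0 + 5/24 = 5/24
Marginal P(B) (column sums):
  P(B=0) = 1/12 + 0 + 0 = 1/12
  P(B=1) = 0 + 17/24 + 0 = 17/24
  P(B=2) = 0 + 0 + 5/24 = 5/24

H(A) = -[(1/12)·log₂(1/12) + (17/24)·log₂(17/24) + (5/24)·log₂(5/24)]
  = 0.2987 + 0.3524 + 0.4715
  = 1.1226 bits
H(B) = -[(1/12)·log₂(1/12) + (17/24)·log₂(17/24) + (5/24)·log₂(5/24)]
  = 0.2987 + 0.3524 + 0.4715
  = 1.1226 bits
H(A,B) = -[(1/12)·log₂(1/12) + (17/24)·log₂(17/24) + (5/24)·log₂(5/24)]
  = 0.2987 + 0.3524 + 0.4715
  = 1.1226 bits

I(A;B) = H(A) + H(B) - H(A,B)
  = 1.1226 + 1.1226 - 1.1226
  = 1.1226 bits

Distribution 2 (X, Y):
Marginal P(X) (row sums):
  P(X=0) = 1/12 + 1/6 = 1/4
  P(X=1) = 2/9 + 4/9 = 2/3
  P(X=2) = 1/36 + 1/18 = 1/12
Marginal P(Y) (column sums):
  P(Y=0) = 1/12 + 2/9 + 1/36 = 1/3
  P(Y=1) = 1/6 + 4/9 + 1/18 = 2/3

H(X) = -[(1/4)·log₂(1/4) + (2/3)·log₂(2/3) + (1/12)·log₂(1/12)]
  = 0.5000 + 0.3900 + 0.2987
  = 1.1887 bits
H(Y) = -[(1/3)·log₂(1/3) + (2/3)·log₂(2/3)]
  = 0.5283 + 0.3900
  = 0.9183 bits
H(X,Y) = -[(1/12)·log₂(1/12) + (1/6)·log₂(1/6) + (2/9)·log₂(2/9) + (4/9)·log₂(4/9) + (1/36)·log₂(1/36) + (1/18)·log₂(1/18)]
  = 0.2987 + 0.4308 + 0.4822 + 0.5200 + 0.1436 + 0.2317
  = 2.1070 bits

I(X;Y) = H(X) + H(Y) - H(X,Y)
  = 1.1887 + 0.9183 - 2.1070
  = 0.0000 bits

I(A;B) = 1.1226 bits > I(X;Y) = 0.0000 bits, so (A, B) has the higher mutual information (stronger dependence).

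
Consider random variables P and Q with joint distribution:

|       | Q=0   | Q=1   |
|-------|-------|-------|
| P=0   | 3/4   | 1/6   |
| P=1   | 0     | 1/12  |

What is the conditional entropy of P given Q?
Marginal P(Q) (column sums):
  P(Q=0) = 3/4 + 0 = 3/4
  P(Q=1) = 1/6 + 1/12 = 1/4

H(P|Q) = -Σ P(P,Q)·log₂ P(P|Q), where P(P|Q) = P(P,Q) / P(Q)
  (cells with P(P,Q) = 0 contribute 0)
  (P=0,Q=0): P(P|Q) = (3/4)/(3/4) = 1;  -(3/4)·log₂(1) = 0.0000
  (P=0,Q=1): P(P|Q) = (1/6)/(1/4) = 2/3;  -(1/6)·log₂(2/3) = 0.0975
  (P=1,Q=1): P(P|Q) = (1/12)/(1/4) = 1/3;  -(1/12)·log₂(1/3) = 0.1321
H(P|Q) = 0.0000 + 0.0975 + 0.1321
  = 0.2296 bits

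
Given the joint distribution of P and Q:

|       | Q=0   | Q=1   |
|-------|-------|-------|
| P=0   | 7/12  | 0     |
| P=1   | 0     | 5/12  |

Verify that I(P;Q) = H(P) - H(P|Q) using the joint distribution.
Left side, from I(P;Q) = H(P) + H(Q) - H(P,Q):
Marginal P(P) (row sums):
  P(P=0) = 7/12 + 0 = 7/12
  P(P=1) = 0 + 5/12 = 5/12
Marginal P(Q) (column sums):
  P(Q=0) = 7/12 + 0 = 7/12
  P(Q=1) = 0 + 5/12 = 5/12

H(P) = -[(7/12)·log₂(7/12) + (5/12)·log₂(5/12)]
  = 0.4536 + 0.5263
  = 0.9799 bits
H(Q) = -[(7/12)·log₂(7/12) + (5/12)·log₂(5/12)]
  = 0.4536 + 0.5263
  = 0.9799 bits
H(P,Q) = -[(7/12)·log₂(7/12) + (5/12)·log₂(5/12)]
  = 0.4536 + 0.5263
  = 0.9799 bits

I(P;Q) = H(P) + H(Q) - H(P,Q)
  = 0.9799 + 0.9799 - 0.9799
  = 0.9799 bits

Right side, with H(P|Q) computed directly from the conditional probabilities:
H(P|Q) = -Σ P(P,Q)·log₂ P(P|Q), where P(P|Q) = P(P,Q) / P(Q)
  (cells with P(P,Q) = 0 contribute 0)
  (P=0,Q=0): P(P|Q) = (7/12)/(7/12) = 1;  -(7/12)·log₂(1) = 0.0000
  (P=1,Q=1): P(P|Q) = (5/12)/(5/12) = 1;  -(5/12)·log₂(1) = 0.0000
H(P|Q) = 0.0000 + 0.0000
  = 0.0000 bits
H(P) - H(P|Q) = 0.9799 - 0.0000 = 0.9799 bits

Both sides equal 0.9799 bits, so I(P;Q) = H(P) - H(P|Q) ✓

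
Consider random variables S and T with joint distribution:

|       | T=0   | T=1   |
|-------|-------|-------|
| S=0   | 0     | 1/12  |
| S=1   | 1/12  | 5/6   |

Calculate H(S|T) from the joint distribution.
Marginal P(T) (column sums):
  P(T=0) = 0 + 1/12 = 1/12
  P(T=1) = 1/12 + 5/6 = 11/12

H(S|T) = -Σ P(S,T)·log₂ P(S|T), where P(S|T) = P(S,T) / P(T)
  (cells with P(S,T) = 0 contribute 0)
  (S=0,T=1): P(S|T) = (1/12)/(11/12) = 1/11;  -(1/12)·log₂(1/11) = 0.2883
  (S=1,T=0): P(S|T) = (1/12)/(1/12) = 1;  -(1/12)·log₂(1) = 0.0000
  (S=1,T=1): P(S|T) = (5/6)/(11/12) = 10/11;  -(5/6)·log₂(10/11) = 0.1146
H(S|T) = 0.2883 + 0.0000 + 0.1146
  = 0.4029 bits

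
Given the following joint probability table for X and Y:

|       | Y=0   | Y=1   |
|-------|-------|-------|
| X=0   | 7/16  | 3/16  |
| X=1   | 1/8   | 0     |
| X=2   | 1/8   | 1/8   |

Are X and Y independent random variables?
Marginal P(X) (row sums):
  P(X=0) = 7/16 + 3/16 = 5/8
  P(X=1) = 1/8 + 0 = 1/8
  P(X=2) = 1/8 + 1/8 = 1/4
Marginal P(Y) (column sums):
  P(Y=0) = 7/16 + 1/8 + 1/8 = 11/16
  P(Y=1) = 3/16 + 0 + 1/8 = 5/16

X and Y are independent iff P(X=i,Y=j) = P(X=i)·P(Y=j) for every cell.
  P(X=0)·P(Y=0) = 5/8 × 11/16 = 55/128, but P(X=0,Y=0) = 7/16 ✗

No, X and Y are not independent. Quantitatively, I(X;Y) > 0:

H(X) = -[(5/8)·log₂(5/8) + (1/8)·log₂(1/8) + (1/4)·log₂(1/4)]
  = 0.4238 + 0.3750 + 0.5000
  = 1.2988 bits
H(Y) = -[(11/16)·log₂(11/16) + (5/16)·log₂(5/16)]
  = 0.3716 + 0.5244
  = 0.8960 bits
H(X,Y) = -[(7/16)·log₂(7/16) + (3/16)·log₂(3/16) + (1/8)·log₂(1/8) + (1/8)·log₂(1/8) + (1/8)·log₂(1/8)]
  = 0.5218 + 0.4528 + 0.3750 + 0.3750 + 0.3750
  = 2.0996 bits
I(X;Y) = H(X) + H(Y) - H(X,Y) = 1.2988 + 0.8960 - 2.0996 = 0.0952 bits > 0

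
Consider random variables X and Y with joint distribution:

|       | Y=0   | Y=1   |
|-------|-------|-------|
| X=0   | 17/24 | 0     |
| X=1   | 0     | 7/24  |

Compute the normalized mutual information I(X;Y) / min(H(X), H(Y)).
Marginal P(X) (row sums):
  P(X=0) = 17/24 + 0 = 17/24
  P(X=1) = 0 + 7/24 = 7/24
Marginal P(Y) (column sums):
  P(Y=0) = 17/24 + 0 = 17/24
  P(Y=1) = 0 + 7/24 = 7/24

H(X) = -[(17/24)·log₂(17/24) + (7/24)·log₂(7/24)]
  = 0.3524 + 0.5185
  = 0.8709 bits
H(Y) = -[(17/24)·log₂(17/24) + (7/24)·log₂(7/24)]
  = 0.3524 + 0.5185
  = 0.8709 bits
H(X,Y) = -[(17/24)·log₂(17/24) + (7/24)·log₂(7/24)]
  = 0.3524 + 0.5185
  = 0.8709 bits

I(X;Y) = H(X) + H(Y) - H(X,Y)
  = 0.8709 + 0.8709 - 0.8709
  = 0.8709 bits

min(H(X), H(Y)) = min(0.8709, 0.8709) = 0.8709 bits
Normalized MI = 0.8709 / 0.8709 = 1.0000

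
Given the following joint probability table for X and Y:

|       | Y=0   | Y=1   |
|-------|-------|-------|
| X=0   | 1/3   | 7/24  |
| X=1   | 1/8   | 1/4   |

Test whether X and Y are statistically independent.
Marginal P(X) (row sums):
  P(X=0) = 1/3 + 7/24 = 5/8
  P(X=1) = 1/8 + 1/4 = 3/8
Marginal P(Y) (column sums):
  P(Y=0) = 1/3 + 1/8 = 11/24
  P(Y=1) = 7/24 + 1/4 = 13/24

X and Y are independent iff P(X=i,Y=j) = P(X=i)·P(Y=j) for every cell.
  P(X=0)·P(Y=0) = 5/8 × 11/24 = 55/192, but P(X=0,Y=0) = 1/3 ✗

No, X and Y are not independent. Quantitatively, I(X;Y) > 0:

H(X) = -[(5/8)·log₂(5/8) + (3/8)·log₂(3/8)]
  = 0.4238 + 0.5306
  = 0.9544 bits
H(Y) = -[(11/24)·log₂(11/24) + (13/24)·log₂(13/24)]
  = 0.5159 + 0.4791
  = 0.9950 bits
H(X,Y) = -[(1/3)·log₂(1/3) + (7/24)·log₂(7/24) + (1/8)·log₂(1/8) + (1/4)·log₂(1/4)]
  = 0.5283 + 0.5185 + 0.3750 + 0.5000
  = 1.9218 bits
I(X;Y) = H(X) + H(Y) - H(X,Y) = 0.9544 + 0.9950 - 1.9218 = 0.0276 bits > 0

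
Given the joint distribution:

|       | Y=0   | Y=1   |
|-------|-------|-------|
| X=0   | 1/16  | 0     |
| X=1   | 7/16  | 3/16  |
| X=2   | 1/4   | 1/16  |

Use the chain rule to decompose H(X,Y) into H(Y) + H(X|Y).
By the chain rule: H(X,Y) = H(Y) + H(X|Y)

Marginal P(Y) (column sums):
  P(Y=0) = 1/16 + 7/16 + 1/4 = 3/4
  P(Y=1) = 0 + 3/16 + 1/16 = 1/4
H(Y) = -[(3/4)·log₂(3/4) + (1/4)·log₂(1/4)]
  = 0.3113 + 0.5000
  = 0.8113 bits
H(X|Y) = -Σ P(X,Y)·log₂ P(X|Y), where P(X|Y) = P(X,Y) / P(Y)
  (cells with P(X,Y) = 0 contribute 0)
  (X=0,Y=0): P(X|Y) = (1/16)/(3/4) = 1/12;  -(1/16)·log₂(1/12) = 0.2241
  (X=1,Y=0): P(X|Y) = (7/16)/(3/4) = 7/12;  -(7/16)·log₂(7/12) = 0.3402
  (X=1,Y=1): P(X|Y) = (3/16)/(1/4) = 3/4;  -(3/16)·log₂(3/4) = 0.0778
  (X=2,Y=0): P(X|Y) = (1/4)/(3/4) = 1/3;  -(1/4)·log₂(1/3) = 0.3962
  (X=2,Y=1): P(X|Y) = (1/16)/(1/4) = 1/4;  -(1/16)·log₂(1/4) = 0.1250
H(X|Y) = 0.2241 + 0.3402 + 0.0778 + 0.3962 + 0.1250
  = 1.1633 bits

H(X,Y) = H(Y) + H(X|Y) = 0.8113 + 1.1633 = 1.9746 bits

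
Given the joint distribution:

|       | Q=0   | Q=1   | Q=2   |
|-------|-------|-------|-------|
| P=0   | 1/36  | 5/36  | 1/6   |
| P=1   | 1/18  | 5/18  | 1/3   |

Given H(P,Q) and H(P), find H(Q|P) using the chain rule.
From the chain rule: H(P,Q) = H(P) + H(Q|P)
Therefore: H(Q|P) = H(P,Q) - H(P)

H(P,Q) = -[(1/36)·log₂(1/36) + (5/36)·log₂(5/36) + (1/6)·log₂(1/6) + (1/18)·log₂(1/18) + (5/18)·log₂(5/18) + (1/3)·log₂(1/3)]
  = 0.1436 + 0.3956 + 0.4308 + 0.2317 + 0.5133 + 0.5283
  = 2.2433 bits
Marginal P(P) (row sums):
  P(P=0) = 1/36 + 5/36 + 1/6 = 1/3
  P(P=1) = 1/18 + 5/18 + 1/3 = 2/3
H(P) = -[(1/3)·log₂(1/3) + (2/3)·log₂(2/3)]
  = 0.5283 + 0.3900
  = 0.9183 bits

H(Q|P) = 2.2433 - 0.9183 = 1.3250 bits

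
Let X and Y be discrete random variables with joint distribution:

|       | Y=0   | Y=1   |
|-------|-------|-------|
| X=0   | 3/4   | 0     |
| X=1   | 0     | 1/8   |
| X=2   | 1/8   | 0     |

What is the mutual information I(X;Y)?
Marginal P(X) (row sums):
  P(X=0) = 3/4 + 0 = 3/4
  P(X=1) = 0 + 1/8 = 1/8
  P(X=2) = 1/8 + 0 = 1/8
Marginal P(Y) (column sums):
  P(Y=0) = 3/4 + 0 + 1/8 = 7/8
  P(Y=1) = 0 + 1/8 + 0 = 1/8

H(X) = -[(3/4)·log₂(3/4) + (1/8)·log₂(1/8) + (1/8)·log₂(1/8)]
  = 0.3113 + 0.3750 + 0.3750
  = 1.0613 bits
H(Y) = -[(7/8)·log₂(7/8) + (1/8)·log₂(1/8)]
  = 0.1686 + 0.3750
  = 0.5436 bits
H(X,Y) = -[(3/4)·log₂(3/4) + (1/8)·log₂(1/8) + (1/8)·log₂(1/8)]
  = 0.3113 + 0.3750 + 0.3750
  = 1.0613 bits

I(X;Y) = H(X) + H(Y) - H(X,Y)
  = 1.0613 + 0.5436 - 1.0613
  = 0.5436 bits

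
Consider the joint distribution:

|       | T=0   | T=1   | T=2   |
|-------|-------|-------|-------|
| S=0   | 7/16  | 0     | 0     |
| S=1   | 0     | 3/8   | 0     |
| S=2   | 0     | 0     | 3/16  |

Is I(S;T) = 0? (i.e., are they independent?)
Marginal P(S) (row sums):
  P(S=0) = 7/16 + 0 + 0 = 7/16
  P(S=1) = 0 + 3/8 + 0 = 3/8
  P(S=2) = 0 + 0 + 3/16 = 3/16
Marginal P(T) (column sums):
  P(T=0) = 7/16 + 0 + 0 = 7/16
  P(T=1) = 0 + 3/8 + 0 = 3/8
  P(T=2) = 0 + 0 + 3/16 = 3/16

S and T are independent iff P(S=i,T=j) = P(S=i)·P(T=j) for every cell.
  P(S=0)·P(T=0) = 7/16 × 7/16 = 49/256, but P(S=0,T=0) = 7/16 ✗

No, S and T are not independent. Quantitatively, I(S;T) > 0:

H(S) = -[(7/16)·log₂(7/16) + (3/8)·log₂(3/8) + (3/16)·log₂(3/16)]
  = 0.5218 + 0.5306 + 0.4528
  = 1.5052 bits
H(T) = -[(7/16)·log₂(7/16) + (3/8)·log₂(3/8) + (3/16)·log₂(3/16)]
  = 0.5218 + 0.5306 + 0.4528
  = 1.5052 bits
H(S,T) = -[(7/16)·log₂(7/16) + (3/8)·log₂(3/8) + (3/16)·log₂(3/16)]
  = 0.5218 + 0.5306 + 0.4528
  = 1.5052 bits
I(S;T) = H(S) + H(T) - H(S,T) = 1.5052 + 1.5052 - 1.5052 = 1.5052 bits > 0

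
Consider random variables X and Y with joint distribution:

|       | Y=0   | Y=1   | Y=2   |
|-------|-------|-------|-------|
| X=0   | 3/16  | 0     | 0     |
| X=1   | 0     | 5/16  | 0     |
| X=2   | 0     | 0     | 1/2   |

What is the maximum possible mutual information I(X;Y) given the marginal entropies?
The upper bound on mutual information is I(X;Y) ≤ min(H(X), H(Y)).

Marginal P(X) (row sums):
  P(X=0) = 3/16 + 0 + 0 = 3/16
  P(X=1) = 0 + 5/16 + 0 = 5/16
  P(X=2) = 0 + 0 + 1/2 = 1/2
Marginal P(Y) (column sums):
  P(Y=0) = 3/16 + 0 + 0 = 3/16
  P(Y=1) = 0 + 5/16 + 0 = 5/16
  P(Y=2) = 0 + 0 + 1/2 = 1/2

H(X) = -[(3/16)·log₂(3/16) + (5/16)·log₂(5/16) + (1/2)·log₂(1/2)]
  = 0.4528 + 0.5244 + 0.5000
  = 1.4772 bits
H(Y) = -[(3/16)·log₂(3/16) + (5/16)·log₂(5/16) + (1/2)·log₂(1/2)]
  = 0.4528 + 0.5244 + 0.5000
  = 1.4772 bits

Maximum possible I(X;Y) = min(1.4772, 1.4772) = 1.4772 bits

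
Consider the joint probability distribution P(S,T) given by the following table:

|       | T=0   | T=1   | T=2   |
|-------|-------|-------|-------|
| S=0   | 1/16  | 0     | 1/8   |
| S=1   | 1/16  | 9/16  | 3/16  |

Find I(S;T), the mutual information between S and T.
Marginal P(S) (row sums):
  P(S=0) = 1/16 + 0 + 1/8 = 3/16
  P(S=1) = 1/16 + 9/16 + 3/16 = 13/16
Marginal P(T) (column sums):
  P(T=0) = 1/16 + 1/16 = 1/8
  P(T=1) = 0 + 9/16 = 9/16
  P(T=2) = 1/8 + 3/16 = 5/16

H(S) = -[(3/16)·log₂(3/16) + (13/16)·log₂(13/16)]
  = 0.4528 + 0.2434
  = 0.6962 bits
H(T) = -[(1/8)·log₂(1/8) + (9/16)·log₂(9/16) + (5/16)·log₂(5/16)]
  = 0.3750 + 0.4669 + 0.5244
  = 1.3663 bits
H(S,T) = -[(1/16)·log₂(1/16) + (1/8)·log₂(1/8) + (1/16)·log₂(1/16) + (9/16)·log₂(9/16) + (3/16)·log₂(3/16)]
  = 0.2500 + 0.3750 + 0.2500 + 0.4669 + 0.4528
  = 1.7947 bits

I(S;T) = H(S) + H(T) - H(S,T)
  = 0.6962 + 1.3663 - 1.7947
  = 0.2678 bits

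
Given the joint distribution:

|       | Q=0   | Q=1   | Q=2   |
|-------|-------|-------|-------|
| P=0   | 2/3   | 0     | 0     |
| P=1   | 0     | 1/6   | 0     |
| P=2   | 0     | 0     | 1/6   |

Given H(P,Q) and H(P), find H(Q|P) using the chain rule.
From the chain rule: H(P,Q) = H(P) + H(Q|P)
Therefore: H(Q|P) = H(P,Q) - H(P)

H(P,Q) = -[(2/3)·log₂(2/3) + (1/6)·log₂(1/6) + (1/6)·log₂(1/6)]
  = 0.3900 + 0.4308 + 0.4308
  = 1.2516 bits
Marginal P(P) (row sums):
  P(P=0) = 2/3 + 0 + 0 = 2/3
  P(P=1) = 0 + 1/6 + 0 = 1/6
  P(P=2) = 0 + 0 + 1/6 = 1/6
H(P) = -[(2/3)·log₂(2/3) + (1/6)·log₂(1/6) + (1/6)·log₂(1/6)]
  = 0.3900 + 0.4308 + 0.4308
  = 1.2516 bits

H(Q|P) = 1.2516 - 1.2516 = 0.0000 bits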